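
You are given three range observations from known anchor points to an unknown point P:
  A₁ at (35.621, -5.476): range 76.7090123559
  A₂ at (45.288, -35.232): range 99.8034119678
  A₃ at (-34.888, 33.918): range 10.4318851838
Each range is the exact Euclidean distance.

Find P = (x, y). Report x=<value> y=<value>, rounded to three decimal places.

x=-35.405 y=23.499

eq1: (x − 35.621)² + (y + 5.476)² = 76.7090123559²
eq2: (x − 45.288)² + (y + 35.232)² = 99.8034119678²
eq3: (x + 34.888)² + (y − 33.918)² = 10.4318851838²
eq1−eq2, eq1−eq3 (x²,y² cancel):
  19.334·x − 59.512·y = -2082.993913
  -141.018·x + 78.788·y = 6844.209399
det = 19.334·78.788 − -59.512·-141.018 = -6868.976024
x = (-2082.993913·78.788 − -59.512·6844.209399) / -6868.976024 = -35.405228
y = (19.334·6844.209399 − -2082.993913·-141.018) / -6868.976024 = 23.498945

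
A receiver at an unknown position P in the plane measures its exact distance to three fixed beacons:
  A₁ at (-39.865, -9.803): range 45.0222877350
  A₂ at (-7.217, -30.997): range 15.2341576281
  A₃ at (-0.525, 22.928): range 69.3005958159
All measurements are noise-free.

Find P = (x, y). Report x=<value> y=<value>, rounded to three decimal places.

eq1: (x + 39.865)² + (y + 9.803)² = 45.0222877350²
eq2: (x + 7.217)² + (y + 30.997)² = 15.2341576281²
eq3: (x + 0.525)² + (y − 22.928)² = 69.3005958159²
eq2−eq3, eq2−eq1 (x²,y² cancel):
  13.384·x + 107.850·y = -5057.423311
  -65.296·x + 42.388·y = -1122.508898
det = 13.384·42.388 − 107.850·-65.296 = 7609.494592
x = (-5057.423311·42.388 − 107.850·-1122.508898) / 7609.494592 = -12.262506
y = (13.384·-1122.508898 − -5057.423311·-65.296) / 7609.494592 = -45.371367

x=-12.263 y=-45.371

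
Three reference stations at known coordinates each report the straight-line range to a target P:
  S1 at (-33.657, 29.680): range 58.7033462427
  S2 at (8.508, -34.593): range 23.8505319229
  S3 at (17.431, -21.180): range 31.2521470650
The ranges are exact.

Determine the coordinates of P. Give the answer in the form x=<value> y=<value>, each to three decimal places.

x=-13.526 y=-25.464

eq1: (x + 33.657)² + (y − 29.680)² = 58.7033462427²
eq2: (x − 8.508)² + (y + 34.593)² = 23.8505319229²
eq3: (x − 17.431)² + (y + 21.180)² = 31.2521470650²
eq3−eq2, eq3−eq1 (x²,y² cancel):
  -17.846·x − 26.826·y = 924.478375
  -102.176·x + 101.720·y = -1208.122276
det = -17.846·101.720 − -26.826·-102.176 = -4556.268496
x = (924.478375·101.720 − -26.826·-1208.122276) / -4556.268496 = -13.526168
y = (-17.846·-1208.122276 − 924.478375·-102.176) / -4556.268496 = -25.463744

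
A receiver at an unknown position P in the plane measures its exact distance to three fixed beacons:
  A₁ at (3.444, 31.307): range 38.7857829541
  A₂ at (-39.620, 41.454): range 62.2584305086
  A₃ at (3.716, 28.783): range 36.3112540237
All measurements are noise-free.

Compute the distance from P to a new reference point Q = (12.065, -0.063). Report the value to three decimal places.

14.758

eq1: (x − 3.444)² + (y − 31.307)² = 38.7857829541²
eq2: (x + 39.620)² + (y − 41.454)² = 62.2584305086²
eq3: (x − 3.716)² + (y − 28.783)² = 36.3112540237²
eq3−eq1, eq3−eq2 (x²,y² cancel):
  -0.544·x + 5.048·y = -36.110151
  -86.672·x + 25.342·y = -111.696230
det = -0.544·25.342 − 5.048·-86.672 = 423.734208
x = (-36.110151·25.342 − 5.048·-111.696230) / 423.734208 = -0.828965
y = (-0.544·-111.696230 − -36.110151·-86.672) / 423.734208 = -7.242692
|P − Q| = √((-0.828965 − 12.065)² + (-7.242692 − -0.063)²) = 14.758127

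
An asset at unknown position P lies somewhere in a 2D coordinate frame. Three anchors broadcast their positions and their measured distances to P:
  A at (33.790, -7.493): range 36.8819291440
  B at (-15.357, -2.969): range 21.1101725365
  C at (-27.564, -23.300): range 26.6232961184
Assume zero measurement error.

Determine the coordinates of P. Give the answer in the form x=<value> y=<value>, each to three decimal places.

x=-1.333 y=-18.748

eq1: (x − 33.790)² + (y + 7.493)² = 36.8819291440²
eq2: (x + 15.357)² + (y + 2.969)² = 21.1101725365²
eq3: (x + 27.564)² + (y + 23.300)² = 26.6232961184²
eq2−eq3, eq2−eq1 (x²,y² cancel):
  -24.414·x − 40.662·y = 794.851174
  98.294·x − 9.048·y = 38.619426
det = -24.414·-9.048 − -40.662·98.294 = 4217.728500
x = (794.851174·-9.048 − -40.662·38.619426) / 4217.728500 = -1.332819
y = (-24.414·38.619426 − 794.851174·98.294) / 4217.728500 = -18.747522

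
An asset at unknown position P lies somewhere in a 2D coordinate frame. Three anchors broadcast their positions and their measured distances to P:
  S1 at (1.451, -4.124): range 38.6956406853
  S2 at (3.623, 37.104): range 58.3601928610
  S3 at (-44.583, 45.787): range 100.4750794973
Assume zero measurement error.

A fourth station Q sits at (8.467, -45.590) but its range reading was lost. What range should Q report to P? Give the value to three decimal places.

eq1: (x − 1.451)² + (y + 4.124)² = 38.6956406853²
eq2: (x − 3.623)² + (y − 37.104)² = 58.3601928610²
eq3: (x + 44.583)² + (y − 45.787)² = 100.4750794973²
eq2−eq3, eq2−eq1 (x²,y² cancel):
  -96.412·x + 17.366·y = -3995.069176
  -4.344·x − 82.456·y = 537.839335
det = -96.412·-82.456 − 17.366·-4.344 = 8025.185776
x = (-3995.069176·-82.456 − 17.366·537.839335) / 8025.185776 = 39.884099
y = (-96.412·537.839335 − -3995.069176·-4.344) / 8025.185776 = -8.623943
|P − Q| = √((39.884099 − 8.467)² + (-8.623943 − -45.590)²) = 48.513127

48.513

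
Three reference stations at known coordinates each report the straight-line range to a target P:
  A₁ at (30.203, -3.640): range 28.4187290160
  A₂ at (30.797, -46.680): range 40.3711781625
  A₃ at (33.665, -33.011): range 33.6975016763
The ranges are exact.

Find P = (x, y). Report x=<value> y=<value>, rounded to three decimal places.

x=4.596 y=-15.966

eq1: (x − 30.203)² + (y + 3.640)² = 28.4187290160²
eq2: (x − 30.797)² + (y + 46.680)² = 40.3711781625²
eq3: (x − 33.665)² + (y + 33.011)² = 33.6975016763²
eq2−eq1, eq2−eq3 (x²,y² cancel):
  -1.188·x + 86.080·y = -1379.798933
  5.736·x + 27.338·y = -410.108856
det = -1.188·27.338 − 86.080·5.736 = -526.232424
x = (-1379.798933·27.338 − 86.080·-410.108856) / -526.232424 = 4.596397
y = (-1.188·-410.108856 − -1379.798933·5.736) / -526.232424 = -15.965827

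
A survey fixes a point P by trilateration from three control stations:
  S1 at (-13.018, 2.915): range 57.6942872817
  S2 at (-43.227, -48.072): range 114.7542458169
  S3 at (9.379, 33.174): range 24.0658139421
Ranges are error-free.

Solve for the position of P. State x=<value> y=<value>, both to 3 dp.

eq1: (x + 13.018)² + (y − 2.915)² = 57.6942872817²
eq2: (x + 43.227)² + (y + 48.072)² = 114.7542458169²
eq3: (x − 9.379)² + (y − 33.174)² = 24.0658139421²
eq2−eq3, eq2−eq1 (x²,y² cancel):
  105.212·x + 162.492·y = 9598.362736
  60.418·x + 101.974·y = 5838.380984
det = 105.212·101.974 − 162.492·60.418 = 911.446832
x = (9598.362736·101.974 − 162.492·5838.380984) / 911.446832 = 33.016999
y = (105.212·5838.380984 − 9598.362736·60.418) / 911.446832 = 37.691568

x=33.017 y=37.692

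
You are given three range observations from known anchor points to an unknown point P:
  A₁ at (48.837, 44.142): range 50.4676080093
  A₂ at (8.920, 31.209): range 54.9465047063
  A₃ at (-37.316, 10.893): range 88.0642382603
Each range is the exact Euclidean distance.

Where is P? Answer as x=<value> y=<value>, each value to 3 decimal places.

eq1: (x − 48.837)² + (y − 44.142)² = 50.4676080093²
eq2: (x − 8.920)² + (y − 31.209)² = 54.9465047063²
eq3: (x + 37.316)² + (y − 10.893)² = 88.0642382603²
eq1−eq2, eq1−eq3 (x²,y² cancel):
  -79.834·x − 25.866·y = -3752.139573
  -172.306·x − 66.498·y = -8030.758030
det = -79.834·-66.498 − -25.866·-172.306 = 851.934336
x = (-3752.139573·-66.498 − -25.866·-8030.758030) / 851.934336 = 49.048604
y = (-79.834·-8030.758030 − -3752.139573·-172.306) / 851.934336 = -6.325164

x=49.049 y=-6.325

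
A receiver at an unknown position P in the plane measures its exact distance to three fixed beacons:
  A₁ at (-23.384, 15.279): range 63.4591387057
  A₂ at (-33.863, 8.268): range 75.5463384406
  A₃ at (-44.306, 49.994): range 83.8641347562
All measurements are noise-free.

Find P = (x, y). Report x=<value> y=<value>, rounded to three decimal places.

eq1: (x + 23.384)² + (y − 15.279)² = 63.4591387057²
eq2: (x + 33.863)² + (y − 8.268)² = 75.5463384406²
eq3: (x + 44.306)² + (y − 49.994)² = 83.8641347562²
eq3−eq1, eq3−eq2 (x²,y² cancel):
  41.844·x − 69.430·y = -676.031562
  20.886·x − 83.452·y = -1921.415232
det = 41.844·-83.452 − -69.430·20.886 = -2041.850508
x = (-676.031562·-83.452 − -69.430·-1921.415232) / -2041.850508 = 37.704853
y = (41.844·-1921.415232 − -676.031562·20.886) / -2041.850508 = 32.460801

x=37.705 y=32.461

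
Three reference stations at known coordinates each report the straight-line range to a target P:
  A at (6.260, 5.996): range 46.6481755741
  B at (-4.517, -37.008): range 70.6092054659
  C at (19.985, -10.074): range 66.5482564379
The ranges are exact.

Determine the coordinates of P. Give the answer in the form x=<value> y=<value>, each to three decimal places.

eq1: (x − 6.260)² + (y − 5.996)² = 46.6481755741²
eq2: (x + 4.517)² + (y + 37.008)² = 70.6092054659²
eq3: (x − 19.985)² + (y + 10.074)² = 66.5482564379²
eq1−eq2, eq1−eq3 (x²,y² cancel):
  -21.554·x − 86.008·y = -1494.751875
  27.450·x − 32.140·y = -1826.872066
det = -21.554·-32.140 − -86.008·27.450 = 3053.665160
x = (-1494.751875·-32.140 − -86.008·-1826.872066) / 3053.665160 = -35.722413
y = (-21.554·-1826.872066 − -1494.751875·27.450) / 3053.665160 = 26.331420

x=-35.722 y=26.331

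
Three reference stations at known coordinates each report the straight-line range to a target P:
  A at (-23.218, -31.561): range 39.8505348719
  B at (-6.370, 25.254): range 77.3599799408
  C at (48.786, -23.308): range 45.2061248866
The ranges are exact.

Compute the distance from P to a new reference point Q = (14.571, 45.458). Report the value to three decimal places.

95.334

eq1: (x + 23.218)² + (y + 31.561)² = 39.8505348719²
eq2: (x + 6.370)² + (y − 25.254)² = 77.3599799408²
eq3: (x − 48.786)² + (y + 23.308)² = 45.2061248866²
eq1−eq2, eq1−eq3 (x²,y² cancel):
  33.696·x + 113.630·y = -5253.332196
  144.008·x + 16.506·y = 932.635817
det = 33.696·16.506 − 113.630·144.008 = -15807.442864
x = (-5253.332196·16.506 − 113.630·932.635817) / -15807.442864 = 12.189632
y = (33.696·932.635817 − -5253.332196·144.008) / -15807.442864 = -49.846643
|P − Q| = √((12.189632 − 14.571)² + (-49.846643 − 45.458)²) = 95.334390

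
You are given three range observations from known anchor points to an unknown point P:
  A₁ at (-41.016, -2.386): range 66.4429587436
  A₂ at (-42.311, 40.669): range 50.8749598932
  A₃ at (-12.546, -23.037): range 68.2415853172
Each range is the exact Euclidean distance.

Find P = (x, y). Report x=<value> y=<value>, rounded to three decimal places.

eq1: (x + 41.016)² + (y + 2.386)² = 66.4429587436²
eq2: (x + 42.311)² + (y − 40.669)² = 50.8749598932²
eq3: (x + 12.546)² + (y + 23.037)² = 68.2415853172²
eq3−eq2, eq3−eq1 (x²,y² cancel):
  -59.530·x + 127.412·y = 4824.735219
  -56.940·x + 41.302·y = 1242.146967
det = -59.530·41.302 − 127.412·-56.940 = 4796.131220
x = (4824.735219·41.302 − 127.412·1242.146967) / 4796.131220 = 8.549971
y = (-59.530·1242.146967 − 4824.735219·-56.940) / 4796.131220 = 41.861952

x=8.550 y=41.862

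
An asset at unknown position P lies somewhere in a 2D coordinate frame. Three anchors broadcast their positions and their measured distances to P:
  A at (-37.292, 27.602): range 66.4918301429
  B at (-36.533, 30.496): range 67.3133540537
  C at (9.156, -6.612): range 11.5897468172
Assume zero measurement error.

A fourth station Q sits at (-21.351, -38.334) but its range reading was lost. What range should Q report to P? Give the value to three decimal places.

eq1: (x + 37.292)² + (y − 27.602)² = 66.4918301429²
eq2: (x + 36.533)² + (y − 30.496)² = 67.3133540537²
eq3: (x − 9.156)² + (y + 6.612)² = 11.5897468172²
eq3−eq1, eq3−eq2 (x²,y² cancel):
  -92.896·x + 68.428·y = -2261.828456
  -91.378·x + 74.216·y = -2259.650178
det = -92.896·74.216 − 68.428·-91.378 = -641.555752
x = (-2261.828456·74.216 − 68.428·-2259.650178) / -641.555752 = 20.638141
y = (-92.896·-2259.650178 − -2261.828456·-91.378) / -641.555752 = -5.036355
|P − Q| = √((20.638141 − -21.351)² + (-5.036355 − -38.334)²) = 53.589376

53.589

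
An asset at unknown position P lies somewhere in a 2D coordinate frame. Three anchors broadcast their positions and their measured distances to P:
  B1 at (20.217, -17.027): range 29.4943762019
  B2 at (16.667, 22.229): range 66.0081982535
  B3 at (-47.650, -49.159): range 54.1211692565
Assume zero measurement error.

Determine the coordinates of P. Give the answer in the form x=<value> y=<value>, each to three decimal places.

x=6.111 y=-42.930

eq1: (x − 20.217)² + (y + 17.027)² = 29.4943762019²
eq2: (x − 16.667)² + (y − 22.229)² = 66.0081982535²
eq3: (x + 47.650)² + (y + 49.159)² = 54.1211692565²
eq2−eq1, eq2−eq3 (x²,y² cancel):
  7.100·x − 78.512·y = 3413.892497
  -128.634·x − 142.776·y = 5343.193726
det = 7.100·-142.776 − -78.512·-128.634 = -11113.022208
x = (3413.892497·-142.776 − -78.512·5343.193726) / -11113.022208 = 6.111487
y = (7.100·5343.193726 − 3413.892497·-128.634) / -11113.022208 = -42.929755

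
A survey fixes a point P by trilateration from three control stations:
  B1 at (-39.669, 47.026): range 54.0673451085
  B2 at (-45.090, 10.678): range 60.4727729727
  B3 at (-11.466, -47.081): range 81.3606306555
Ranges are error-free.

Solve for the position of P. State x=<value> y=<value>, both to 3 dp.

x=11.921 y=30.846

eq1: (x + 39.669)² + (y − 47.026)² = 54.0673451085²
eq2: (x + 45.090)² + (y − 10.678)² = 60.4727729727²
eq3: (x + 11.466)² + (y + 47.081)² = 81.3606306555²
eq1−eq3, eq1−eq2 (x²,y² cancel):
  56.406·x − 188.214·y = -5133.258934
  -10.842·x − 72.696·y = -2371.624917
det = 56.406·-72.696 − -188.214·-10.842 = -6141.106764
x = (-5133.258934·-72.696 − -188.214·-2371.624917) / -6141.106764 = 11.920591
y = (56.406·-2371.624917 − -5133.258934·-10.842) / -6141.106764 = 30.846015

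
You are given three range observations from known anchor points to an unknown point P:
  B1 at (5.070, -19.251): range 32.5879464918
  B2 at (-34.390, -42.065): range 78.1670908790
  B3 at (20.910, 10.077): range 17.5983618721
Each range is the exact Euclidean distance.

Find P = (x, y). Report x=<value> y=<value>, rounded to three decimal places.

eq1: (x − 5.070)² + (y + 19.251)² = 32.5879464918²
eq2: (x + 34.390)² + (y + 42.065)² = 78.1670908790²
eq3: (x − 20.910)² + (y − 10.077)² = 17.5983618721²
eq2−eq3, eq2−eq1 (x²,y² cancel):
  110.600·x + 104.284·y = 3387.029460
  78.920·x + 45.628·y = 2492.289416
det = 110.600·45.628 − 104.284·78.920 = -3183.636480
x = (3387.029460·45.628 − 104.284·2492.289416) / -3183.636480 = 33.095025
y = (110.600·2492.289416 − 3387.029460·78.920) / -3183.636480 = -2.620539

x=33.095 y=-2.621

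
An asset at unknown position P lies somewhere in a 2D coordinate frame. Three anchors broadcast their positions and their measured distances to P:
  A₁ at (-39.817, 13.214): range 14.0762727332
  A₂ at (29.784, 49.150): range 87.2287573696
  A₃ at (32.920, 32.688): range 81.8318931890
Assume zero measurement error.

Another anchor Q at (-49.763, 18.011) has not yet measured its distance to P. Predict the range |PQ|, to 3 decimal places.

20.366

eq1: (x + 39.817)² + (y − 13.214)² = 14.0762727332²
eq2: (x − 29.784)² + (y − 49.150)² = 87.2287573696²
eq3: (x − 32.920)² + (y − 32.688)² = 81.8318931890²
eq2−eq1, eq2−eq3 (x²,y² cancel):
  -139.202·x − 71.872·y = 5867.908787
  6.272·x − 32.924·y = -238.180043
det = -139.202·-32.924 − -71.872·6.272 = 5033.867832
x = (5867.908787·-32.924 − -71.872·-238.180043) / 5033.867832 = -41.779703
y = (-139.202·-238.180043 − 5867.908787·6.272) / 5033.867832 = -0.724768
|P − Q| = √((-41.779703 − -49.763)² + (-0.724768 − 18.011)²) = 20.365707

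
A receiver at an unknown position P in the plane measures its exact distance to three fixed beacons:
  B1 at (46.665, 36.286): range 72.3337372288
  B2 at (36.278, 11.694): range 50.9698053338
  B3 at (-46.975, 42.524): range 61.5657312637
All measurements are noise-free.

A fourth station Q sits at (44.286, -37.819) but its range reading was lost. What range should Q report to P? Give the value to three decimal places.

eq1: (x − 46.665)² + (y − 36.286)² = 72.3337372288²
eq2: (x − 36.278)² + (y − 11.694)² = 50.9698053338²
eq3: (x + 46.975)² + (y − 42.524)² = 61.5657312637²
eq1−eq2, eq1−eq3 (x²,y² cancel):
  -20.774·x − 49.184·y = 592.795385
  -187.280·x + 12.476·y = 1962.475455
det = -20.774·12.476 − -49.184·-187.280 = -9470.355944
x = (592.795385·12.476 − -49.184·1962.475455) / -9470.355944 = -10.972989
y = (-20.774·1962.475455 − 592.795385·-187.280) / -9470.355944 = -7.417911
|P − Q| = √((-10.972989 − 44.286)² + (-7.417911 − -37.819)²) = 63.069660

63.070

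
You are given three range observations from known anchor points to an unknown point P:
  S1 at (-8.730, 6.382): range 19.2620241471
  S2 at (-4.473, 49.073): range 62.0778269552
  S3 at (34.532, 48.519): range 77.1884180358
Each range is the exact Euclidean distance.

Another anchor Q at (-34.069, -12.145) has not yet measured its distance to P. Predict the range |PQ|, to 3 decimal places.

21.255

eq1: (x + 8.730)² + (y − 6.382)² = 19.2620241471²
eq2: (x + 4.473)² + (y − 49.073)² = 62.0778269552²
eq3: (x − 34.532)² + (y − 48.519)² = 77.1884180358²
eq2−eq3, eq2−eq1 (x²,y² cancel):
  78.010·x − 1.108·y = -986.009952
  -8.514·x − 85.382·y = 1171.406791
det = 78.010·-85.382 − -1.108·-8.514 = -6670.083332
x = (-986.009952·-85.382 − -1.108·1171.406791) / -6670.083332 = -12.816245
y = (78.010·1171.406791 − -986.009952·-8.514) / -6670.083332 = -12.441607
|P − Q| = √((-12.816245 − -34.069)² + (-12.441607 − -12.145)²) = 21.254825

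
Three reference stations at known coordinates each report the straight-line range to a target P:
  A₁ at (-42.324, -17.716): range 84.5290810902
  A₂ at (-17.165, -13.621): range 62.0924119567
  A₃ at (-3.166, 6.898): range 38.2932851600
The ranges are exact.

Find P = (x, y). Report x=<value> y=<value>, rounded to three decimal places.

x=28.442 y=28.515

eq1: (x + 42.324)² + (y + 17.716)² = 84.5290810902²
eq2: (x + 17.165)² + (y + 13.621)² = 62.0924119567²
eq3: (x + 3.166)² + (y − 6.898)² = 38.2932851600²
eq1−eq3, eq1−eq2 (x²,y² cancel):
  78.316·x + 49.228·y = 3631.218190
  50.318·x + 8.190·y = 1664.689161
det = 78.316·8.190 − 49.228·50.318 = -1835.646464
x = (3631.218190·8.190 − 49.228·1664.689161) / -1835.646464 = 28.442100
y = (78.316·1664.689161 − 3631.218190·50.318) / -1835.646464 = 28.515208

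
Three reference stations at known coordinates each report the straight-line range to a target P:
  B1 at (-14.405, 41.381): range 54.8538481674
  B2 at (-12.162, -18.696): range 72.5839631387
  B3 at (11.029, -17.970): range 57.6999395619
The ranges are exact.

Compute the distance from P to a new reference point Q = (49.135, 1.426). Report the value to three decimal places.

eq1: (x + 14.405)² + (y − 41.381)² = 54.8538481674²
eq2: (x + 12.162)² + (y + 18.696)² = 72.5839631387²
eq3: (x − 11.029)² + (y + 17.970)² = 57.6999395619²
eq3−eq2, eq3−eq1 (x²,y² cancel):
  -46.382·x − 1.452·y = -1886.253760
  -50.868·x + 118.702·y = 1795.669812
det = -46.382·118.702 − -1.452·-50.868 = -5579.496500
x = (-1886.253760·118.702 − -1.452·1795.669812) / -5579.496500 = 39.662142
y = (-46.382·1795.669812 − -1886.253760·-50.868) / -5579.496500 = 32.124173
|P − Q| = √((39.662142 − 49.135)² + (32.124173 − 1.426)²) = 32.126514

32.127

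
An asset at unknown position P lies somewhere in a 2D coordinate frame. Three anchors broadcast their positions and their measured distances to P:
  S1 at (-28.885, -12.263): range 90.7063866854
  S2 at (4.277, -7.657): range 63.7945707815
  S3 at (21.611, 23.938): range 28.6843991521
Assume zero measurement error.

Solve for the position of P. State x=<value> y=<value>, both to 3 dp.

x=43.028 y=43.019

eq1: (x + 28.885)² + (y + 12.263)² = 90.7063866854²
eq2: (x − 4.277)² + (y + 7.657)² = 63.7945707815²
eq3: (x − 21.611)² + (y − 23.938)² = 28.6843991521²
eq2−eq3, eq2−eq1 (x²,y² cancel):
  34.668·x + 63.190·y = 4210.093293
  -66.324·x − 9.212·y = -3250.099308
det = 34.668·-9.212 − 63.190·-66.324 = 3871.651944
x = (4210.093293·-9.212 − 63.190·-3250.099308) / 3871.651944 = 43.028247
y = (34.668·-3250.099308 − 4210.093293·-66.324) / 3871.651944 = 43.019307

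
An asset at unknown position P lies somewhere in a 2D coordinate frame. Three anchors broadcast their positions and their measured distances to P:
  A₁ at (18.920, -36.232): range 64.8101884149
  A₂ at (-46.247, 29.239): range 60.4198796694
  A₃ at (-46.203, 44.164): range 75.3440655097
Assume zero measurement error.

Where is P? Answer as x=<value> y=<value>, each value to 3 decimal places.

x=-45.693 y=-31.178

eq1: (x − 18.920)² + (y + 36.232)² = 64.8101884149²
eq2: (x + 46.247)² + (y − 29.239)² = 60.4198796694²
eq3: (x + 46.203)² + (y − 44.164)² = 75.3440655097²
eq1−eq3, eq1−eq2 (x²,y² cancel):
  -130.246·x + 160.792·y = 938.084196
  -130.334·x + 130.942·y = 1872.778569
det = -130.246·130.942 − 160.792·-130.334 = 3901.992796
x = (938.084196·130.942 − 160.792·1872.778569) / 3901.992796 = -45.692855
y = (-130.246·1872.778569 − 938.084196·-130.334) / 3901.992796 = -31.178338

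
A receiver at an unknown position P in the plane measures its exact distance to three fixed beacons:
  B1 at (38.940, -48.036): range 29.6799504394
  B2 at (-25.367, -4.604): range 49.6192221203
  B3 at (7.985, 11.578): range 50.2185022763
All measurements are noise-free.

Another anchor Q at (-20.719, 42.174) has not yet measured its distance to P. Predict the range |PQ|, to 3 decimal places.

eq1: (x − 38.940)² + (y + 48.036)² = 29.6799504394²
eq2: (x + 25.367)² + (y + 4.604)² = 49.6192221203²
eq3: (x − 7.985)² + (y − 11.578)² = 50.2185022763²
eq3−eq2, eq3−eq1 (x²,y² cancel):
  -66.704·x − 32.364·y = 526.701963
  61.910·x − 119.228·y = 5266.969100
det = -66.704·-119.228 − -32.364·61.910 = 9956.639752
x = (526.701963·-119.228 − -32.364·5266.969100) / 9956.639752 = 10.813143
y = (-66.704·5266.969100 − 526.701963·61.910) / 9956.639752 = -38.560803
|P − Q| = √((10.813143 − -20.719)² + (-38.560803 − 42.174)²) = 86.674013

86.674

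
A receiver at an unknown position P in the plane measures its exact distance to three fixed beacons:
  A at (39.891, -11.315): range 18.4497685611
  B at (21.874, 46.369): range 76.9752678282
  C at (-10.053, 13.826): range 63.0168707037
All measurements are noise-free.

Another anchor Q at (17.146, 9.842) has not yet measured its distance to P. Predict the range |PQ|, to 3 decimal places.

43.412

eq1: (x − 39.891)² + (y + 11.315)² = 18.4497685611²
eq2: (x − 21.874)² + (y − 46.369)² = 76.9752678282²
eq3: (x + 10.053)² + (y − 13.826)² = 63.0168707037²
eq2−eq1, eq2−eq3 (x²,y² cancel):
  36.034·x − 115.368·y = 4675.562966
  -63.854·x − 65.086·y = -382.269088
det = 36.034·-65.086 − -115.368·-63.854 = -9712.017196
x = (4675.562966·-65.086 − -115.368·-382.269088) / -9712.017196 = 35.874660
y = (36.034·-382.269088 − 4675.562966·-63.854) / -9712.017196 = -29.322303
|P − Q| = √((35.874660 − 17.146)² + (-29.322303 − 9.842)²) = 43.412041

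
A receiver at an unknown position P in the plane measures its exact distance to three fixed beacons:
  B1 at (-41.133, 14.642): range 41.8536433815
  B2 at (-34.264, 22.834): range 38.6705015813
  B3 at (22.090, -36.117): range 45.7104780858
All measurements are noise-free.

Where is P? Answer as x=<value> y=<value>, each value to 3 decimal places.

x=-0.804 y=3.447

eq1: (x + 41.133)² + (y − 14.642)² = 41.8536433815²
eq2: (x + 34.264)² + (y − 22.834)² = 38.6705015813²
eq3: (x − 22.090)² + (y + 36.117)² = 45.7104780858²
eq2−eq3, eq2−eq1 (x²,y² cancel):
  112.708·x − 117.902·y = -497.047577
  -13.738·x − 16.384·y = -45.421171
det = 112.708·-16.384 − -117.902·-13.738 = -3466.345548
x = (-497.047577·-16.384 − -117.902·-45.421171) / -3466.345548 = -0.804415
y = (112.708·-45.421171 − -497.047577·-13.738) / -3466.345548 = 3.446791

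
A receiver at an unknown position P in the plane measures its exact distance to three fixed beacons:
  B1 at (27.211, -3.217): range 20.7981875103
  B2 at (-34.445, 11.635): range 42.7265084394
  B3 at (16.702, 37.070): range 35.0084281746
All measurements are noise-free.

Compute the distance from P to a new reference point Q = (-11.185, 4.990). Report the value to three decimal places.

18.722

eq1: (x − 27.211)² + (y + 3.217)² = 20.7981875103²
eq2: (x + 34.445)² + (y − 11.635)² = 42.7265084394²
eq3: (x − 16.702)² + (y − 37.070)² = 35.0084281746²
eq3−eq1, eq3−eq2 (x²,y² cancel):
  21.018·x − 80.574·y = -109.328654
  -102.294·x − 50.870·y = -931.274934
det = 21.018·-50.870 − -80.574·-102.294 = -9311.422416
x = (-109.328654·-50.870 − -80.574·-931.274934) / -9311.422416 = 7.461266
y = (21.018·-931.274934 − -109.328654·-102.294) / -9311.422416 = 3.303169
|P − Q| = √((7.461266 − -11.185)² + (3.303169 − 4.990)²) = 18.722410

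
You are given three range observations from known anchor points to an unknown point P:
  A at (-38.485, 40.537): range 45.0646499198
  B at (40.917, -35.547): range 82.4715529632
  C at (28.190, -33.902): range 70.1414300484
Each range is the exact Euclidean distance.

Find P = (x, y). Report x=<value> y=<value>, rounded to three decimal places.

x=-35.457 y=-4.426

eq1: (x + 38.485)² + (y − 40.537)² = 45.0646499198²
eq2: (x − 40.917)² + (y + 35.547)² = 82.4715529632²
eq3: (x − 28.190)² + (y + 33.902)² = 70.1414300484²
eq3−eq1, eq3−eq2 (x²,y² cancel):
  -133.350·x + 148.878·y = 4069.319427
  25.454·x − 3.290·y = -887.968445
det = -133.350·-3.290 − 148.878·25.454 = -3350.819112
x = (4069.319427·-3.290 − 148.878·-887.968445) / -3350.819112 = -35.457272
y = (-133.350·-887.968445 − 4069.319427·25.454) / -3350.819112 = -4.425824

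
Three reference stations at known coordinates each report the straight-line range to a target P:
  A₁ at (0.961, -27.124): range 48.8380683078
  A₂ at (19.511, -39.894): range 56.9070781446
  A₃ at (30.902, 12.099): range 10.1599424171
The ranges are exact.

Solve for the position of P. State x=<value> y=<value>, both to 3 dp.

x=21.980 y=16.959

eq1: (x − 0.961)² + (y + 27.124)² = 48.8380683078²
eq2: (x − 19.511)² + (y + 39.894)² = 56.9070781446²
eq3: (x − 30.902)² + (y − 12.099)² = 10.1599424171²
eq2−eq1, eq2−eq3 (x²,y² cancel):
  -37.100·x + 25.540·y = -382.316833
  22.782·x + 103.986·y = 2264.300161
det = -37.100·103.986 − 25.540·22.782 = -4439.732880
x = (-382.316833·103.986 − 25.540·2264.300161) / -4439.732880 = 21.980112
y = (-37.100·2264.300161 − -382.316833·22.782) / -4439.732880 = 16.959487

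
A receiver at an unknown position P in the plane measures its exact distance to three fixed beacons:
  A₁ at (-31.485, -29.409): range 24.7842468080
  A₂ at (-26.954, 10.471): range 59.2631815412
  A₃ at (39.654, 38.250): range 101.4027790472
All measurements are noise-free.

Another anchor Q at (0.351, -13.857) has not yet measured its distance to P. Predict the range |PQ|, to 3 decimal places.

36.755

eq1: (x + 31.485)² + (y + 29.409)² = 24.7842468080²
eq2: (x + 26.954)² + (y − 10.471)² = 59.2631815412²
eq3: (x − 39.654)² + (y − 38.250)² = 101.4027790472²
eq1−eq2, eq1−eq3 (x²,y² cancel):
  9.062·x + 79.760·y = -3917.900346
  142.278·x + 135.318·y = -8488.956999
det = 9.062·135.318 − 79.760·142.278 = -10121.841564
x = (-3917.900346·135.318 − 79.760·-8488.956999) / -10121.841564 = -14.514826
y = (9.062·-8488.956999 − -3917.900346·142.278) / -10121.841564 = -47.472003
|P − Q| = √((-14.514826 − 0.351)² + (-47.472003 − -13.857)²) = 36.755425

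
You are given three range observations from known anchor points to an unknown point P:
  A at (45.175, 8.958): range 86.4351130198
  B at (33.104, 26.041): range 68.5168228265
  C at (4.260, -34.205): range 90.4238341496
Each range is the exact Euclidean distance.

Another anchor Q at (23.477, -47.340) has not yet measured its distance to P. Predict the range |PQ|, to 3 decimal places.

eq1: (x − 45.175)² + (y − 8.958)² = 86.4351130198²
eq2: (x − 33.104)² + (y − 26.041)² = 68.5168228265²
eq3: (x − 4.260)² + (y + 34.205)² = 90.4238341496²
eq2−eq1, eq2−eq3 (x²,y² cancel):
  24.142·x − 34.166·y = -2429.455860
  -57.688·x − 120.492·y = -4067.793644
det = 24.142·-120.492 − -34.166·-57.688 = -4879.886072
x = (-2429.455860·-120.492 − -34.166·-4067.793644) / -4879.886072 = -31.506833
y = (24.142·-4067.793644 − -2429.455860·-57.688) / -4879.886072 = 48.844403
|P − Q| = √((-31.506833 − 23.477)² + (48.844403 − -47.340)²) = 110.791071

110.791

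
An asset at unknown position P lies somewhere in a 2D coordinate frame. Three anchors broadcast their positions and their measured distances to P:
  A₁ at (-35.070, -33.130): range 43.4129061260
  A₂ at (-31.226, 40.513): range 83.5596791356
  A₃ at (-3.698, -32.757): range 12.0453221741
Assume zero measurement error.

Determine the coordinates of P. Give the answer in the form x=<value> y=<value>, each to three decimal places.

x=8.343 y=-33.084

eq1: (x + 35.070)² + (y + 33.130)² = 43.4129061260²
eq2: (x + 31.226)² + (y − 40.513)² = 83.5596791356²
eq3: (x + 3.698)² + (y + 32.757)² = 12.0453221741²
eq3−eq2, eq3−eq1 (x²,y² cancel):
  -55.056·x + 146.540·y = -5307.460199
  -62.744·x − 0.746·y = -498.785085
det = -55.056·-0.746 − 146.540·-62.744 = 9235.577536
x = (-5307.460199·-0.746 − 146.540·-498.785085) / 9235.577536 = 8.342882
y = (-55.056·-498.785085 − -5307.460199·-62.744) / 9235.577536 = -33.084035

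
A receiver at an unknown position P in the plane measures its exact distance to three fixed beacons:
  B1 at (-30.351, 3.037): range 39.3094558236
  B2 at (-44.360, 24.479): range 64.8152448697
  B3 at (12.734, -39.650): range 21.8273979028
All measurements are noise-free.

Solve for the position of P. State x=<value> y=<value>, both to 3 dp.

x=-5.142 y=-27.125

eq1: (x + 30.351)² + (y − 3.037)² = 39.3094558236²
eq2: (x + 44.360)² + (y − 24.479)² = 64.8152448697²
eq3: (x − 12.734)² + (y + 39.650)² = 21.8273979028²
eq2−eq3, eq2−eq1 (x²,y² cancel):
  114.188·x − 128.258·y = 2891.826883
  28.018·x − 42.884·y = 1019.158179
det = 114.188·-42.884 − -128.258·28.018 = -1303.305548
x = (2891.826883·-42.884 − -128.258·1019.158179) / -1303.305548 = -5.142375
y = (114.188·1019.158179 − 2891.826883·28.018) / -1303.305548 = -27.125204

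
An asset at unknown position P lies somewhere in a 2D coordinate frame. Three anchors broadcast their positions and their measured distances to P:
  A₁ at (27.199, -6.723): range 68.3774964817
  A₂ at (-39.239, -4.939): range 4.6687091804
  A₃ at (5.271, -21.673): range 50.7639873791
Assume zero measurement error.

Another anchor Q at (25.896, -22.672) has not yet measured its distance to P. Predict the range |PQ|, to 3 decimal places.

70.357

eq1: (x − 27.199)² + (y + 6.723)² = 68.3774964817²
eq2: (x + 39.239)² + (y + 4.939)² = 4.6687091804²
eq3: (x − 5.271)² + (y + 21.673)² = 50.7639873791²
eq1−eq2, eq1−eq3 (x²,y² cancel):
  -132.876·x + 3.568·y = 5432.793692
  -43.856·x − 29.900·y = 1811.017650
det = -132.876·-29.900 − 3.568·-43.856 = 4129.470608
x = (5432.793692·-29.900 − 3.568·1811.017650) / 4129.470608 = -40.901670
y = (-132.876·1811.017650 − 5432.793692·-43.856) / 4129.470608 = -0.576389
|P − Q| = √((-40.901670 − 25.896)² + (-0.576389 − -22.672)²) = 70.357265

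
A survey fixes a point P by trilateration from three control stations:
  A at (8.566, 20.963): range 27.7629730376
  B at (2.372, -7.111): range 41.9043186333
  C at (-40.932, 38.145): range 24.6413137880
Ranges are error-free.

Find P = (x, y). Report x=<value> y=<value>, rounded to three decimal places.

x=-17.816 y=29.610

eq1: (x − 8.566)² + (y − 20.963)² = 27.7629730376²
eq2: (x − 2.372)² + (y + 7.111)² = 41.9043186333²
eq3: (x + 40.932)² + (y − 38.145)² = 24.6413137880²
eq1−eq3, eq1−eq2 (x²,y² cancel):
  -98.996·x + 34.364·y = 2781.234251
  -12.388·x − 56.148·y = -1441.820268
det = -98.996·-56.148 − 34.364·-12.388 = 5984.128640
x = (2781.234251·-56.148 − 34.364·-1441.820268) / 5984.128640 = -17.816133
y = (-98.996·-1441.820268 − 2781.234251·-12.388) / 5984.128640 = 29.609719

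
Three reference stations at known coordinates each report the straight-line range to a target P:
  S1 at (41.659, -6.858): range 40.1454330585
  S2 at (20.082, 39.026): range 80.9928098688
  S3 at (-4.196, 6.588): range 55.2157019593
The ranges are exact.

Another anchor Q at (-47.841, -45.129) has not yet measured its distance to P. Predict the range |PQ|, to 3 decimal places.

eq1: (x − 41.659)² + (y + 6.858)² = 40.1454330585²
eq2: (x − 20.082)² + (y − 39.026)² = 80.9928098688²
eq3: (x + 4.196)² + (y − 6.588)² = 55.2157019593²
eq1−eq3, eq1−eq2 (x²,y² cancel):
  -91.710·x + 26.892·y = -3158.614232
  -43.154·x + 91.768·y = -4804.368500
det = -91.710·91.768 − 26.892·-43.154 = -7255.545912
x = (-3158.614232·91.768 − 26.892·-4804.368500) / -7255.545912 = 22.143149
y = (-91.710·-4804.368500 − -3158.614232·-43.154) / -7255.545912 = -41.940579
|P − Q| = √((22.143149 − -47.841)² + (-41.940579 − -45.129)²) = 70.056742

70.057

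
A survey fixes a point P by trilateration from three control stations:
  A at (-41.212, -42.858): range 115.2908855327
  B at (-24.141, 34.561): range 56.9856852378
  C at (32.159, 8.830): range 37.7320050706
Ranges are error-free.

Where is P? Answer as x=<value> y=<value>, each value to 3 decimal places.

eq1: (x + 41.212)² + (y + 42.858)² = 115.2908855327²
eq2: (x + 24.141)² + (y − 34.561)² = 56.9856852378²
eq3: (x − 32.159)² + (y − 8.830)² = 37.7320050706²
eq3−eq2, eq3−eq1 (x²,y² cancel):
  -112.600·x + 51.462·y = -1158.583694
  -146.742·x − 103.376·y = -9445.217153
det = -112.600·-103.376 − 51.462·-146.742 = 19191.774404
x = (-1158.583694·-103.376 − 51.462·-9445.217153) / 19191.774404 = 31.567665
y = (-112.600·-9445.217153 − -1158.583694·-146.742) / 19191.774404 = 46.557371

x=31.568 y=46.557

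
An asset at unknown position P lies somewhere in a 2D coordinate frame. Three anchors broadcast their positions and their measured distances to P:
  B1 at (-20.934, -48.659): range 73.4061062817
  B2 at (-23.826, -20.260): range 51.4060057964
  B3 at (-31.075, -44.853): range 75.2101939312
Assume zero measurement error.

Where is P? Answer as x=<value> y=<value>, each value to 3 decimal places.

x=11.260 y=17.311

eq1: (x + 20.934)² + (y + 48.659)² = 73.4061062817²
eq2: (x + 23.826)² + (y + 20.260)² = 51.4060057964²
eq3: (x + 31.075)² + (y + 44.853)² = 75.2101939312²
eq2−eq3, eq2−eq1 (x²,y² cancel):
  -14.498·x − 49.186·y = -1014.694481
  5.784·x − 56.798·y = -918.094247
det = -14.498·-56.798 − -49.186·5.784 = 1107.949228
x = (-1014.694481·-56.798 − -49.186·-918.094247) / 1107.949228 = 11.259752
y = (-14.498·-918.094247 − -1014.694481·5.784) / 1107.949228 = 17.310832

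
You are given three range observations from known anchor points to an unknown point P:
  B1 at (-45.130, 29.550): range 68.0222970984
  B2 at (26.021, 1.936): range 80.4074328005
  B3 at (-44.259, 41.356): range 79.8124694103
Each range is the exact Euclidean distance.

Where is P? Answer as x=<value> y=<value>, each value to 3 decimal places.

x=-43.507 y=-38.453

eq1: (x + 45.130)² + (y − 29.550)² = 68.0222970984²
eq2: (x − 26.021)² + (y − 1.936)² = 80.4074328005²
eq3: (x + 44.259)² + (y − 41.356)² = 79.8124694103²
eq2−eq1, eq2−eq3 (x²,y² cancel):
  -142.302·x + 55.228·y = 4067.401210
  -140.560·x + 78.840·y = 3083.662256
det = -142.302·78.840 − 55.228·-140.560 = -3456.242000
x = (4067.401210·78.840 − 55.228·3083.662256) / -3456.242000 = -43.506621
y = (-142.302·3083.662256 − 4067.401210·-140.560) / -3456.242000 = -38.452923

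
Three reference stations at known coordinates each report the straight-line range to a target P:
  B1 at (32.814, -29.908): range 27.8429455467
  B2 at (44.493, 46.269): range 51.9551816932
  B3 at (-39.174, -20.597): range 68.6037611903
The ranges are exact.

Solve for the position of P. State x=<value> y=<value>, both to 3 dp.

x=27.046 y=-2.669

eq1: (x − 32.814)² + (y + 29.908)² = 27.8429455467²
eq2: (x − 44.493)² + (y − 46.269)² = 51.9551816932²
eq3: (x + 39.174)² + (y + 20.597)² = 68.6037611903²
eq1−eq3, eq1−eq2 (x²,y² cancel):
  -143.976·x + 18.622·y = -3943.654808
  23.358·x + 152.354·y = 225.089062
det = -143.976·152.354 − 18.622·23.358 = -22370.292180
x = (-3943.654808·152.354 − 18.622·225.089062) / -22370.292180 = 27.045833
y = (-143.976·225.089062 − -3943.654808·23.358) / -22370.292180 = -2.669096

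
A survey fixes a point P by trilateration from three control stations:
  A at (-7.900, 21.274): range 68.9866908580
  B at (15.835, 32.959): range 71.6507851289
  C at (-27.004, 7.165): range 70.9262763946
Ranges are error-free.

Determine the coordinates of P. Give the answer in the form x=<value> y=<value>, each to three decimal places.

x=27.964 y=-37.658

eq1: (x + 7.900)² + (y − 21.274)² = 68.9866908580²
eq2: (x − 15.835)² + (y − 32.959)² = 71.6507851289²
eq3: (x + 27.004)² + (y − 7.165)² = 70.9262763946²
eq2−eq1, eq2−eq3 (x²,y² cancel):
  -47.470·x − 23.370·y = -447.378336
  -85.678·x − 51.588·y = -453.191339
det = -47.470·-51.588 − -23.370·-85.678 = 446.587500
x = (-447.378336·-51.588 − -23.370·-453.191339) / 446.587500 = 27.963774
y = (-47.470·-453.191339 − -447.378336·-85.678) / 446.587500 = -37.657767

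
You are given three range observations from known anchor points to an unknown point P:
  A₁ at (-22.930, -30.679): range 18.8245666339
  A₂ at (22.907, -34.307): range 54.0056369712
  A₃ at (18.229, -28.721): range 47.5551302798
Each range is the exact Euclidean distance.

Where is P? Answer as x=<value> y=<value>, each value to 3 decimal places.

x=-26.352 y=-12.168

eq1: (x + 22.930)² + (y + 30.679)² = 18.8245666339²
eq2: (x − 22.907)² + (y + 34.307)² = 54.0056369712²
eq3: (x − 18.229)² + (y + 28.721)² = 47.5551302798²
eq2−eq1, eq2−eq3 (x²,y² cancel):
  -91.674·x + 7.256·y = 2327.529559
  -9.356·x + 11.172·y = 110.609793
det = -91.674·11.172 − 7.256·-9.356 = -956.294792
x = (2327.529559·11.172 − 7.256·110.609793) / -956.294792 = -26.352309
y = (-91.674·110.609793 − 2327.529559·-9.356) / -956.294792 = -12.168135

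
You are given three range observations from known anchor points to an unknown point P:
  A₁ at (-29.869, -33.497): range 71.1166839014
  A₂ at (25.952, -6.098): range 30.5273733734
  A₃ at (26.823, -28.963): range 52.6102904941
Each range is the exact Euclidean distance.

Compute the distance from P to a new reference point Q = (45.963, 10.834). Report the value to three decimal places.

33.532

eq1: (x + 29.869)² + (y + 33.497)² = 71.1166839014²
eq2: (x − 25.952)² + (y + 6.098)² = 30.5273733734²
eq3: (x − 26.823)² + (y + 28.963)² = 52.6102904941²
eq2−eq1, eq2−eq3 (x²,y² cancel):
  -111.642·x − 54.798·y = -2822.147942
  1.742·x − 45.730·y = -988.285351
det = -111.642·-45.730 − -54.798·1.742 = 5200.846776
x = (-2822.147942·-45.730 − -54.798·-988.285351) / 5200.846776 = 14.401648
y = (-111.642·-988.285351 − -2822.147942·1.742) / 5200.846776 = 22.159917
|P − Q| = √((14.401648 − 45.963)² + (22.159917 − 10.834)²) = 33.532005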